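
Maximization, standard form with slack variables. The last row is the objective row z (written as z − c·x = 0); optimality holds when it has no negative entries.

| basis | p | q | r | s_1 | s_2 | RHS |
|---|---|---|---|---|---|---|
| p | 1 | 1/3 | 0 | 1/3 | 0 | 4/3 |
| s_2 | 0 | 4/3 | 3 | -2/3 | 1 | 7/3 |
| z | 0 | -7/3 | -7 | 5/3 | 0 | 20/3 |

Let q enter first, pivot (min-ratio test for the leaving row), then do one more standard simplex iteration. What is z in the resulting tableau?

109/9

Ratio test on column q — row 1: (4/3)/(1/3) = 4; row 2: (7/3)/(4/3) = 7/4. Minimum is 7/4 at row 2 (s_2 leaves); pivot element 4/3.
Pivot on row 2; the z-row RHS becomes 20/3 − (-7/3)·(7/4) = 43/4.
Next entering variable (most negative z-row entry -7/4): r.
Ratio test on column r — row 1: entry -3/4 ≤ 0; row 2: (7/4)/(9/4) = 7/9. Minimum is 7/9 at row 2 (q leaves); pivot element 9/4.
After the second pivot the z-row RHS is 43/4 − (-7/4)·(7/9) = 109/9.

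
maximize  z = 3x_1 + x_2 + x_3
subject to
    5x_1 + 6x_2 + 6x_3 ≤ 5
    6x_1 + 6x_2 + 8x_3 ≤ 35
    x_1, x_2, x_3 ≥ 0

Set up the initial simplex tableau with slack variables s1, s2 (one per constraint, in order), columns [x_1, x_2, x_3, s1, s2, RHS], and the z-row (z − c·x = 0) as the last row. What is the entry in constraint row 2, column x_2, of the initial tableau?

Constraint 2 has coefficient 6 on x_2.

6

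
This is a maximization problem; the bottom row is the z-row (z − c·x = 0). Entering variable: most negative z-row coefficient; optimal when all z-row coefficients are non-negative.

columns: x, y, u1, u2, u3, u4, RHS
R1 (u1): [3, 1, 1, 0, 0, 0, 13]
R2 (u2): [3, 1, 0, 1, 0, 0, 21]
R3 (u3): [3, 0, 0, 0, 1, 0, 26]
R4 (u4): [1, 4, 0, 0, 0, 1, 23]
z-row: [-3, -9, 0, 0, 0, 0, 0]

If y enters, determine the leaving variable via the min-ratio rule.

u4

Column y entries and ratios — u1: 13/1 = 13; u2: 21/1 = 21; u3: 0 ≤ 0, skip; u4: 23/4 = 23/4.
Smallest ratio is 23/4 in the row of u4, so u4 leaves.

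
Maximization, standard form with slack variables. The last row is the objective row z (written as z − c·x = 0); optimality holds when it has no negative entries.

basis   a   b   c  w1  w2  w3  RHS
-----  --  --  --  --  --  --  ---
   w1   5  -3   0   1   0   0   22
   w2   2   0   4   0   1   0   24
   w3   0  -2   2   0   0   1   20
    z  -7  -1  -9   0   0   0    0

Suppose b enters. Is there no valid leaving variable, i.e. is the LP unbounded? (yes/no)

Every constraint-row entry in column b is ≤ 0, so increasing b is unbounded.

yes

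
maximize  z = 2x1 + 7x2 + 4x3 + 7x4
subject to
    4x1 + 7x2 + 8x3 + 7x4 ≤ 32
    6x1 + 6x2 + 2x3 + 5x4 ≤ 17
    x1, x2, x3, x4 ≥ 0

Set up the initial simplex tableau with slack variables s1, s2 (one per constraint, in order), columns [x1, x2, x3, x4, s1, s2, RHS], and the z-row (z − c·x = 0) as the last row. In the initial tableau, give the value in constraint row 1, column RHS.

32

The RHS of constraint 1 is b_1 = 32.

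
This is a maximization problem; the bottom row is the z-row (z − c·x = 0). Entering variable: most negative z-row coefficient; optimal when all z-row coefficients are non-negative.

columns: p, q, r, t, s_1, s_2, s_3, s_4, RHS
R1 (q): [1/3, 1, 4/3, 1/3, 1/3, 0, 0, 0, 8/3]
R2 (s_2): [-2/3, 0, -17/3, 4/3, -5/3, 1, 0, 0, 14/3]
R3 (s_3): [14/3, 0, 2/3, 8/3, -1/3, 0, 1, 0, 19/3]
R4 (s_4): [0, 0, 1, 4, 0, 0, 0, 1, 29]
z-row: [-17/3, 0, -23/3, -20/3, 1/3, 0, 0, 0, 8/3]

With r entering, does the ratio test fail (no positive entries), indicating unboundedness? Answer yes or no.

no

Column r has positive entries in row(s) 1, 3, 4, so the ratio test bounds it — not unbounded.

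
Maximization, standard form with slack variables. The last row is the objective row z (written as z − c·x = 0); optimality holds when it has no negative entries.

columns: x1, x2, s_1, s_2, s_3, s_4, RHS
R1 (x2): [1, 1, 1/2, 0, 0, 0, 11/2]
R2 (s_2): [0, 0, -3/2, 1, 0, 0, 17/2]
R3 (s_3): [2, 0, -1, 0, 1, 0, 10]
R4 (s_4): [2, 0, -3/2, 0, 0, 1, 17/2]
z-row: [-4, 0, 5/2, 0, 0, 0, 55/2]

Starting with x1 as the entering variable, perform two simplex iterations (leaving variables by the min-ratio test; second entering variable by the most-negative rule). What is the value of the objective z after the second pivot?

45

Ratio test on column x1 — row 1: (11/2)/1 = 11/2; row 2: entry 0 ≤ 0; row 3: 10/2 = 5; row 4: (17/2)/2 = 17/4. Minimum is 17/4 at row 4 (s_4 leaves); pivot element 2.
Pivot on row 4; the z-row RHS becomes 55/2 − (-4)·(17/4) = 89/2.
Next entering variable (most negative z-row entry -1/2): s_1.
Ratio test on column s_1 — row 1: (5/4)/(5/4) = 1; row 2: entry -3/2 ≤ 0; row 3: (3/2)/(1/2) = 3; row 4: entry -3/4 ≤ 0. Minimum is 1 at row 1 (x2 leaves); pivot element 5/4.
After the second pivot the z-row RHS is 89/2 − (-1/2)·1 = 45.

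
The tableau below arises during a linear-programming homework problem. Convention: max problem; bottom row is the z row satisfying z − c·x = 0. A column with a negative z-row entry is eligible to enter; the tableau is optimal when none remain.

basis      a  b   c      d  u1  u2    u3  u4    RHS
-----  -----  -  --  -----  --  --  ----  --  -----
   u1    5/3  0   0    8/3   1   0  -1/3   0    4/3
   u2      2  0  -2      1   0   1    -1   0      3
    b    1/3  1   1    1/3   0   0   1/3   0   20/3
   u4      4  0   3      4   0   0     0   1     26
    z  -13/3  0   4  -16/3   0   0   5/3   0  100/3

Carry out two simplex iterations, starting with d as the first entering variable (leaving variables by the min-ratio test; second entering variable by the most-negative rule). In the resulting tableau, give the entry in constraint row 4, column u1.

-12/5

Ratio test on column d — row 1: (4/3)/(8/3) = 1/2; row 2: 3/1 = 3; row 3: (20/3)/(1/3) = 20; row 4: 26/4 = 13/2. Minimum is 1/2 at row 1 (u1 leaves); pivot element 8/3.
Divide row 1 by 8/3; eliminate column d from the other rows.
Second iteration: most negative z-row entry is -1 in column a, so a enters.
Ratio test on column a — row 1: (1/2)/(5/8) = 4/5; row 2: (5/2)/(11/8) = 20/11; row 3: (13/2)/(1/8) = 52; row 4: 24/(3/2) = 16. Minimum is 4/5 at row 1 (d leaves); pivot element 5/8.
Divide row 1 by 5/8; eliminate column a from the other rows.
After both pivots, the entry at constraint row 4, column u1 is -12/5.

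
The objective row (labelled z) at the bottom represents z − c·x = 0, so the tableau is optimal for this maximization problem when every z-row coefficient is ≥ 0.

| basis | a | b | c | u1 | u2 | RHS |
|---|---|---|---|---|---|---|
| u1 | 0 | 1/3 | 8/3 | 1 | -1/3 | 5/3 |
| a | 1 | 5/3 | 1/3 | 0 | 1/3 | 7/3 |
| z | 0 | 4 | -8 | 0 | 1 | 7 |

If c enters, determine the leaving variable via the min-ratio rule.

u1

Column c entries and ratios — u1: (5/3)/(8/3) = 5/8; a: (7/3)/(1/3) = 7.
Smallest ratio is 5/8 in the row of u1, so u1 leaves.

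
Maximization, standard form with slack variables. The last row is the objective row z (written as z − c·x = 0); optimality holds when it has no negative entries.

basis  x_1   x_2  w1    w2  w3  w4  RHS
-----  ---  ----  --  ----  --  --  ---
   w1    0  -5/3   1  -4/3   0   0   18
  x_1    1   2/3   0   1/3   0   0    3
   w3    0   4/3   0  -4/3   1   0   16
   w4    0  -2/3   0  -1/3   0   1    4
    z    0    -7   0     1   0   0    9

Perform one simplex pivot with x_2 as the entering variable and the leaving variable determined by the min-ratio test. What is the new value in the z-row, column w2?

Ratio test on column x_2 — row 1: entry -5/3 ≤ 0; row 2: 3/(2/3) = 9/2; row 3: 16/(4/3) = 12; row 4: entry -2/3 ≤ 0. Minimum is 9/2 at row 2 (x_1 leaves); pivot element 2/3.
Divide row 2 by 2/3; eliminate column x_2 from the other rows.
z-row update in column w2: 1 − (-7)·(1/2) = 9/2.

9/2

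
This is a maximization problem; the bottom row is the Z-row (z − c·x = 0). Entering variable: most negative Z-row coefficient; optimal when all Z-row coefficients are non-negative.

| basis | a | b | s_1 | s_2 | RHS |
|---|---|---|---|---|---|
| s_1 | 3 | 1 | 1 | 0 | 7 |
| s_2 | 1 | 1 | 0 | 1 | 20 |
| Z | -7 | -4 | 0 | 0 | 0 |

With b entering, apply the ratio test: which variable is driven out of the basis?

s_1

Column b entries and ratios — s_1: 7/1 = 7; s_2: 20/1 = 20.
Smallest ratio is 7 in the row of s_1, so s_1 leaves.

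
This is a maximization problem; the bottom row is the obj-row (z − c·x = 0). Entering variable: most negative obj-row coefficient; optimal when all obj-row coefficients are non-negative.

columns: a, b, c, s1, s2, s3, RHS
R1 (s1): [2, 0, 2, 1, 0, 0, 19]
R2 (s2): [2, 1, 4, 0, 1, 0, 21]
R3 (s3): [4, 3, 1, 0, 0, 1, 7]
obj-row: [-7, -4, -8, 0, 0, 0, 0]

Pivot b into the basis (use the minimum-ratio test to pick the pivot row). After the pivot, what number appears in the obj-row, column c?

-20/3

Ratio test on column b — row 1: entry 0 ≤ 0; row 2: 21/1 = 21; row 3: 7/3 = 7/3. Minimum is 7/3 at row 3 (s3 leaves); pivot element 3.
Divide row 3 by 3; eliminate column b from the other rows.
obj-row update in column c: -8 − (-4)·(1/3) = -20/3.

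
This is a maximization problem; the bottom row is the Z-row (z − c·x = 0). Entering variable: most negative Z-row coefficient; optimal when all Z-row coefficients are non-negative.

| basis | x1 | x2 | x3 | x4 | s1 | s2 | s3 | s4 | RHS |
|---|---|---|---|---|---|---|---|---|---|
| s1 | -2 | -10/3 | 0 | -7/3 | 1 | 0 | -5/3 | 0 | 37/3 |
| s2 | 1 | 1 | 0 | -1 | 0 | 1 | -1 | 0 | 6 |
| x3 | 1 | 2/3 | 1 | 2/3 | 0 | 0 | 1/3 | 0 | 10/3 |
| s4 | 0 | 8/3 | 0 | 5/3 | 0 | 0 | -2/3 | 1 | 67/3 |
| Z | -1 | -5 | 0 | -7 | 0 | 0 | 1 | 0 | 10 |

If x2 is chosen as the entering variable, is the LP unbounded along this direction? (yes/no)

Column x2 has positive entries in row(s) 2, 3, 4, so the ratio test bounds it — not unbounded.

no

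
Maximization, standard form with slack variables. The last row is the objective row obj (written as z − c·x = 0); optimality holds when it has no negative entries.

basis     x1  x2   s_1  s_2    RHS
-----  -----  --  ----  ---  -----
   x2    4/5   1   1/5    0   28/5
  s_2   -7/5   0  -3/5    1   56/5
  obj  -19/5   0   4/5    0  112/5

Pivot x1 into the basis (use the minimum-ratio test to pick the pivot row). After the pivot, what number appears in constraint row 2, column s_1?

Ratio test on column x1 — row 1: (28/5)/(4/5) = 7; row 2: entry -7/5 ≤ 0. Minimum is 7 at row 1 (x2 leaves); pivot element 4/5.
Divide row 1 by 4/5; eliminate column x1 from the other rows.
Row 2 update in column s_1: -3/5 − (-7/5)·(1/4) = -1/4.

-1/4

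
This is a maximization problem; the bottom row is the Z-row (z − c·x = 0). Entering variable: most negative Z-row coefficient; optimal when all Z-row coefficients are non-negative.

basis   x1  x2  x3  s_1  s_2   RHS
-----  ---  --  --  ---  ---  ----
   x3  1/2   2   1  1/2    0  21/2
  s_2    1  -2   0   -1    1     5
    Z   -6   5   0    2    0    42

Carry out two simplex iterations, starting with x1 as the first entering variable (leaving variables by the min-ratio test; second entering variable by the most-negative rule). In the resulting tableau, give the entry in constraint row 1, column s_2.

-1/6

Ratio test on column x1 — row 1: (21/2)/(1/2) = 21; row 2: 5/1 = 5. Minimum is 5 at row 2 (s_2 leaves); pivot element 1.
Divide row 2 by 1; eliminate column x1 from the other rows.
Second iteration: most negative Z-row entry is -7 in column x2, so x2 enters.
Ratio test on column x2 — row 1: 8/3 = 8/3; row 2: entry -2 ≤ 0. Minimum is 8/3 at row 1 (x3 leaves); pivot element 3.
Divide row 1 by 3; eliminate column x2 from the other rows.
After both pivots, the entry at constraint row 1, column s_2 is -1/6.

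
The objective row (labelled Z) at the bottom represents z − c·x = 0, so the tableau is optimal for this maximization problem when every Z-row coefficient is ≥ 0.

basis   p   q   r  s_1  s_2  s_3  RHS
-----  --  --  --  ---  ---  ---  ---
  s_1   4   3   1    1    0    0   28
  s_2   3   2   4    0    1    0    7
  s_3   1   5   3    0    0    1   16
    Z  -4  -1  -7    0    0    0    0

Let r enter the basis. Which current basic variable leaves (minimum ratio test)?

s_2

Column r entries and ratios — s_1: 28/1 = 28; s_2: 7/4 = 7/4; s_3: 16/3 = 16/3.
Smallest ratio is 7/4 in the row of s_2, so s_2 leaves.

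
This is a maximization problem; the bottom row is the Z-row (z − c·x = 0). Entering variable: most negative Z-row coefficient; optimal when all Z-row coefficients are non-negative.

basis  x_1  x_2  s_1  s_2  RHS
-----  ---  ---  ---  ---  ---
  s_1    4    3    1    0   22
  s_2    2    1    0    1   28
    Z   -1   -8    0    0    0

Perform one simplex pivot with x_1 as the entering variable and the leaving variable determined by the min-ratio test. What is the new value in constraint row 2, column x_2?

Ratio test on column x_1 — row 1: 22/4 = 11/2; row 2: 28/2 = 14. Minimum is 11/2 at row 1 (s_1 leaves); pivot element 4.
Divide row 1 by 4; eliminate column x_1 from the other rows.
Row 2 update in column x_2: 1 − 2·(3/4) = -1/2.

-1/2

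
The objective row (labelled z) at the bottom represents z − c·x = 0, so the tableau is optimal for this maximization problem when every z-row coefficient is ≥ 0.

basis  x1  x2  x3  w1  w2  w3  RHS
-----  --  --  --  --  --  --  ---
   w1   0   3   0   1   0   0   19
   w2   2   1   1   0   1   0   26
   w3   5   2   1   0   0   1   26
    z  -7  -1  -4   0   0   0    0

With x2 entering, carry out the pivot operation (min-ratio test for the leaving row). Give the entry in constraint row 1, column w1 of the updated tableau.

1/3

Ratio test on column x2 — row 1: 19/3 = 19/3; row 2: 26/1 = 26; row 3: 26/2 = 13. Minimum is 19/3 at row 1 (w1 leaves); pivot element 3.
Divide row 1 by 3; eliminate column x2 from the other rows.
In the new row 1, the w1 entry is the old entry divided by the pivot: 1/3 = 1/3.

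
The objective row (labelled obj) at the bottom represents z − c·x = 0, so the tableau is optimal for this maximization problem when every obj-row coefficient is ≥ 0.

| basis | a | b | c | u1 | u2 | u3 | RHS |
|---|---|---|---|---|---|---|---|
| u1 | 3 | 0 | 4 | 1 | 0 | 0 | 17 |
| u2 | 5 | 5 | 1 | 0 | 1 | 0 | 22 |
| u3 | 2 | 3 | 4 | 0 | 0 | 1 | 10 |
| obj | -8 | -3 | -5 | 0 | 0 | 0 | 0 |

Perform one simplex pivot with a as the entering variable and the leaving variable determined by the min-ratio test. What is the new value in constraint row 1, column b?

Ratio test on column a — row 1: 17/3 = 17/3; row 2: 22/5 = 22/5; row 3: 10/2 = 5. Minimum is 22/5 at row 2 (u2 leaves); pivot element 5.
Divide row 2 by 5; eliminate column a from the other rows.
Row 1 update in column b: 0 − 3·1 = -3.

-3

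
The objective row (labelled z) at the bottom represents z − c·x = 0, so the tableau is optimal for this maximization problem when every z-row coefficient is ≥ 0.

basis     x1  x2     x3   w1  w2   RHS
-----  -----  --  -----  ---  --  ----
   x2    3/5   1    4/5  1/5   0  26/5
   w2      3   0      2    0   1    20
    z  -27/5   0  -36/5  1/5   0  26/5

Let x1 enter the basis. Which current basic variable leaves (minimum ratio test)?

Column x1 entries and ratios — x2: (26/5)/(3/5) = 26/3; w2: 20/3 = 20/3.
Smallest ratio is 20/3 in the row of w2, so w2 leaves.

w2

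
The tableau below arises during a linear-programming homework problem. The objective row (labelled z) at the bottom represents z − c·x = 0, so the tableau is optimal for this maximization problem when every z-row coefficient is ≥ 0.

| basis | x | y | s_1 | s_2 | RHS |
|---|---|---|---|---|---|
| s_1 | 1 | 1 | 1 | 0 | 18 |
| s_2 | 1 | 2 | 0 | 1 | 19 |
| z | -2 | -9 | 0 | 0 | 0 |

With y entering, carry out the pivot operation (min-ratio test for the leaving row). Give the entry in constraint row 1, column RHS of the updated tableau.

Ratio test on column y — row 1: 18/1 = 18; row 2: 19/2 = 19/2. Minimum is 19/2 at row 2 (s_2 leaves); pivot element 2.
Divide row 2 by 2; eliminate column y from the other rows.
Row 1 update in column RHS: 18 − 1·(19/2) = 17/2.

17/2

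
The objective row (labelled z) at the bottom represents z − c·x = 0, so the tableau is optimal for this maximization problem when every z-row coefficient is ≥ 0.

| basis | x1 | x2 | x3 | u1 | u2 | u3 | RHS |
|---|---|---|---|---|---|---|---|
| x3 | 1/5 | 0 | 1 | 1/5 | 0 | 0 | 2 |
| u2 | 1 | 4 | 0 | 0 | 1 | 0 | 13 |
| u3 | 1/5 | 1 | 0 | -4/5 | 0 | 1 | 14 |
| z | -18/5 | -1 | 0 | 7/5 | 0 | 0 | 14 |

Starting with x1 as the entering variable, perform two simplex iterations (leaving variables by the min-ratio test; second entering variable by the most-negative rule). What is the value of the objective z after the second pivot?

203/4

Ratio test on column x1 — row 1: 2/(1/5) = 10; row 2: 13/1 = 13; row 3: 14/(1/5) = 70. Minimum is 10 at row 1 (x3 leaves); pivot element 1/5.
Pivot on row 1; the z-row RHS becomes 14 − (-18/5)·10 = 50.
Next entering variable (most negative z-row entry -1): x2.
Ratio test on column x2 — row 1: entry 0 ≤ 0; row 2: 3/4 = 3/4; row 3: 12/1 = 12. Minimum is 3/4 at row 2 (u2 leaves); pivot element 4.
After the second pivot the z-row RHS is 50 − (-1)·(3/4) = 203/4.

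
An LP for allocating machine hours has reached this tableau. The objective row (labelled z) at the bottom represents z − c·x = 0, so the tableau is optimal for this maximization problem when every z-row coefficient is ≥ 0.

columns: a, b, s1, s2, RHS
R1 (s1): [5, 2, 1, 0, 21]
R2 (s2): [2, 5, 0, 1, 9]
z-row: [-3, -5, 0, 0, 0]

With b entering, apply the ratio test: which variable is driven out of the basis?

Column b entries and ratios — s1: 21/2 = 21/2; s2: 9/5 = 9/5.
Smallest ratio is 9/5 in the row of s2, so s2 leaves.

s2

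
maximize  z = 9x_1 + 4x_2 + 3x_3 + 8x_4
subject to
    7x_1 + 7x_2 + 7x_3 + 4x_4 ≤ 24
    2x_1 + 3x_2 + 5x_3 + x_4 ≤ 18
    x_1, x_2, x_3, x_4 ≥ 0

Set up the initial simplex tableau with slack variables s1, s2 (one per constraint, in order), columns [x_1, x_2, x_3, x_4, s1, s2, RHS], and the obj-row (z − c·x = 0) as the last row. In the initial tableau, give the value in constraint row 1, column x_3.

Constraint 1 has coefficient 7 on x_3.

7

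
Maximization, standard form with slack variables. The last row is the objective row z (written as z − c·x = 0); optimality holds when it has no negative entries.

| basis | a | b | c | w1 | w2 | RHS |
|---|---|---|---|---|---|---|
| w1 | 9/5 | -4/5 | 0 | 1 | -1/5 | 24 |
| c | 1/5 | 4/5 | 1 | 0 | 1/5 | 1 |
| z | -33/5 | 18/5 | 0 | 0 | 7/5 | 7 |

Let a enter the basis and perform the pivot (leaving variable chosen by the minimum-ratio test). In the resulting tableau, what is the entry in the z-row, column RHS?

Ratio test on column a — row 1: 24/(9/5) = 40/3; row 2: 1/(1/5) = 5. Minimum is 5 at row 2 (c leaves); pivot element 1/5.
Divide row 2 by 1/5; eliminate column a from the other rows.
z-row update in column RHS: 7 − (-33/5)·5 = 40.

40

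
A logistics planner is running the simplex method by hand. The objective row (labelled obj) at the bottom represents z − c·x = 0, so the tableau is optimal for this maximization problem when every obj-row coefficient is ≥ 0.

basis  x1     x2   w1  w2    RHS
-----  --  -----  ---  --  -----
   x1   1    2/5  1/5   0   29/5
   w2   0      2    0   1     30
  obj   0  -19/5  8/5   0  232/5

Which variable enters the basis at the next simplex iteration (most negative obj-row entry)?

Negative obj-row entries: x2: -19/5.
The most negative is -19/5 in column x2, so x2 enters.

x2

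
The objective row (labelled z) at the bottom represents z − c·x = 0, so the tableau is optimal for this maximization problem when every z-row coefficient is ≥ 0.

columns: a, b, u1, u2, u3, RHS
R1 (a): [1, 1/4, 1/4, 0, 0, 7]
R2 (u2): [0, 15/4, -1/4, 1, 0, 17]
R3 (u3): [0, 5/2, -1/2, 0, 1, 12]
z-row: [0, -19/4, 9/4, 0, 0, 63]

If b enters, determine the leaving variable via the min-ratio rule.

Column b entries and ratios — a: 7/(1/4) = 28; u2: 17/(15/4) = 68/15; u3: 12/(5/2) = 24/5.
Smallest ratio is 68/15 in the row of u2, so u2 leaves.

u2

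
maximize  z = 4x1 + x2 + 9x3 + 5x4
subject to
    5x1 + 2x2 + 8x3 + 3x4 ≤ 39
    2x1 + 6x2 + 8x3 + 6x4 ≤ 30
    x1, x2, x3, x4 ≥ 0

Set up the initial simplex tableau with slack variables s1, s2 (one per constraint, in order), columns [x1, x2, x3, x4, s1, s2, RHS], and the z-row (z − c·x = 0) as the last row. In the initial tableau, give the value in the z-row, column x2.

-1

The z-row carries the negated objective coefficients: the x2 entry is -1.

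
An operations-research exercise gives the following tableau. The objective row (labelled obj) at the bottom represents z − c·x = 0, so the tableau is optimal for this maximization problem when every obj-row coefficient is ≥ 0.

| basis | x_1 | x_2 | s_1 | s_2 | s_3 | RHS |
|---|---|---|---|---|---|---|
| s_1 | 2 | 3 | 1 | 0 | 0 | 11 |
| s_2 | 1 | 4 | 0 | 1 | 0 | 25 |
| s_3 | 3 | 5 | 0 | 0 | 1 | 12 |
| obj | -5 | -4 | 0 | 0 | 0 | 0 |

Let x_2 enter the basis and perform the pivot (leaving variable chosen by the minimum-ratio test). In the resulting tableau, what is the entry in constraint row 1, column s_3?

-3/5

Ratio test on column x_2 — row 1: 11/3 = 11/3; row 2: 25/4 = 25/4; row 3: 12/5 = 12/5. Minimum is 12/5 at row 3 (s_3 leaves); pivot element 5.
Divide row 3 by 5; eliminate column x_2 from the other rows.
Row 1 update in column s_3: 0 − 3·(1/5) = -3/5.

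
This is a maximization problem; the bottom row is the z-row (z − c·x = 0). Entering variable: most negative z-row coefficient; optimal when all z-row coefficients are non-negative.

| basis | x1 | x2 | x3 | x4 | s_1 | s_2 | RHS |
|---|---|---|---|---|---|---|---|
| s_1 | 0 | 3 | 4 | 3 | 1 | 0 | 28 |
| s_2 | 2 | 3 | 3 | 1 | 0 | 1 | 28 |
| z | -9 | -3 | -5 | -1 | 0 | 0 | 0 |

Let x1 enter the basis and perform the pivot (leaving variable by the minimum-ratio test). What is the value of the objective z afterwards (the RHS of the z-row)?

126

Ratio test on column x1 — row 1: entry 0 ≤ 0; row 2: 28/2 = 14. Minimum is 14 at row 2 (s_2 leaves); pivot element 2.
Pivot on row 2; the z-row RHS becomes 0 − (-9)·14 = 126.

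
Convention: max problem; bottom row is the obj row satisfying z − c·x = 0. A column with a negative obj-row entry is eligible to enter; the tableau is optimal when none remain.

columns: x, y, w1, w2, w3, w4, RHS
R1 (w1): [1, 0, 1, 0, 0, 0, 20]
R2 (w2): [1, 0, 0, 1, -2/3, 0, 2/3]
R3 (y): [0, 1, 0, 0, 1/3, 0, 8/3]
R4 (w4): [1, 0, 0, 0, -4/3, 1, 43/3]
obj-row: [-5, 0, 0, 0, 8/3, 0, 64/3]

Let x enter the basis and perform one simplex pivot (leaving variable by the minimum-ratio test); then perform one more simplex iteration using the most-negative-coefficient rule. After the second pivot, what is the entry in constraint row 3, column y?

3

Ratio test on column x — row 1: 20/1 = 20; row 2: (2/3)/1 = 2/3; row 3: entry 0 ≤ 0; row 4: (43/3)/1 = 43/3. Minimum is 2/3 at row 2 (w2 leaves); pivot element 1.
Divide row 2 by 1; eliminate column x from the other rows.
Second iteration: most negative obj-row entry is -2/3 in column w3, so w3 enters.
Ratio test on column w3 — row 1: (58/3)/(2/3) = 29; row 2: entry -2/3 ≤ 0; row 3: (8/3)/(1/3) = 8; row 4: entry -2/3 ≤ 0. Minimum is 8 at row 3 (y leaves); pivot element 1/3.
Divide row 3 by 1/3; eliminate column w3 from the other rows.
After both pivots, the entry at constraint row 3, column y is 3.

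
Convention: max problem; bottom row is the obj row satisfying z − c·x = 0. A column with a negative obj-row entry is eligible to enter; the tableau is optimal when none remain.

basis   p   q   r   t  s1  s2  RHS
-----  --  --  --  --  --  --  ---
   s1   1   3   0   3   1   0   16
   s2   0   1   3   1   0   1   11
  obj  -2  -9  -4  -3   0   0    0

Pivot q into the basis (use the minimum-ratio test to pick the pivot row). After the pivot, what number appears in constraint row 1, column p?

Ratio test on column q — row 1: 16/3 = 16/3; row 2: 11/1 = 11. Minimum is 16/3 at row 1 (s1 leaves); pivot element 3.
Divide row 1 by 3; eliminate column q from the other rows.
In the new row 1, the p entry is the old entry divided by the pivot: 1/3 = 1/3.

1/3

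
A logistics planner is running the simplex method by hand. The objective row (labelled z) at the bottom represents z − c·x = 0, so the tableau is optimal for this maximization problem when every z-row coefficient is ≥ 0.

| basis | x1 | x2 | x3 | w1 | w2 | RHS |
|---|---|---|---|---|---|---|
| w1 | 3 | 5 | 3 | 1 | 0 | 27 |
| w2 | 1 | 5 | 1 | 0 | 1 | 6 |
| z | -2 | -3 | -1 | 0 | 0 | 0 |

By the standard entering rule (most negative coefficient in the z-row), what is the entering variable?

x2

Negative z-row entries: x1: -2, x2: -3, x3: -1.
The most negative is -3 in column x2, so x2 enters.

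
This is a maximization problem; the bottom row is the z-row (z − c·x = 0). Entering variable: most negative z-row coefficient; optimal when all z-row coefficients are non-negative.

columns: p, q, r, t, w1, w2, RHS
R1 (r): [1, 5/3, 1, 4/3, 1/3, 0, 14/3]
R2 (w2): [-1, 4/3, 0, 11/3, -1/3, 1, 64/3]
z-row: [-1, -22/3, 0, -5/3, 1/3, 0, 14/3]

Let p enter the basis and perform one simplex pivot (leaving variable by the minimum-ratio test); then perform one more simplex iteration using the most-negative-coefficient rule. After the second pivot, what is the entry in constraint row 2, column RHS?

Ratio test on column p — row 1: (14/3)/1 = 14/3; row 2: entry -1 ≤ 0. Minimum is 14/3 at row 1 (r leaves); pivot element 1.
Divide row 1 by 1; eliminate column p from the other rows.
Second iteration: most negative z-row entry is -17/3 in column q, so q enters.
Ratio test on column q — row 1: (14/3)/(5/3) = 14/5; row 2: 26/3 = 26/3. Minimum is 14/5 at row 1 (p leaves); pivot element 5/3.
Divide row 1 by 5/3; eliminate column q from the other rows.
After both pivots, the entry at constraint row 2, column RHS is 88/5.

88/5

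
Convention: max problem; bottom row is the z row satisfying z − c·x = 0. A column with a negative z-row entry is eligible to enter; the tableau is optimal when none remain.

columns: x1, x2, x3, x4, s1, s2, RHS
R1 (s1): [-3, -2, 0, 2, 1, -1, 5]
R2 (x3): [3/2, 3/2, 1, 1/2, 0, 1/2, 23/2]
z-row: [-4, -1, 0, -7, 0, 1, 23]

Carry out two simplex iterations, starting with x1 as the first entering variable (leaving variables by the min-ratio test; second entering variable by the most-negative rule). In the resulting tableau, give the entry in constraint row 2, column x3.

Ratio test on column x1 — row 1: entry -3 ≤ 0; row 2: (23/2)/(3/2) = 23/3. Minimum is 23/3 at row 2 (x3 leaves); pivot element 3/2.
Divide row 2 by 3/2; eliminate column x1 from the other rows.
Second iteration: most negative z-row entry is -17/3 in column x4, so x4 enters.
Ratio test on column x4 — row 1: 28/3 = 28/3; row 2: (23/3)/(1/3) = 23. Minimum is 28/3 at row 1 (s1 leaves); pivot element 3.
Divide row 1 by 3; eliminate column x4 from the other rows.
After both pivots, the entry at constraint row 2, column x3 is 4/9.

4/9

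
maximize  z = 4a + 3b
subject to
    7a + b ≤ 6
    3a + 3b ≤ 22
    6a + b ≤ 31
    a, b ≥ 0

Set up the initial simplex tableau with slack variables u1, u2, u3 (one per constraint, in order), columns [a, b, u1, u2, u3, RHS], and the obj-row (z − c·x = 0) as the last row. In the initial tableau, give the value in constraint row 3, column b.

Constraint 3 has coefficient 1 on b.

1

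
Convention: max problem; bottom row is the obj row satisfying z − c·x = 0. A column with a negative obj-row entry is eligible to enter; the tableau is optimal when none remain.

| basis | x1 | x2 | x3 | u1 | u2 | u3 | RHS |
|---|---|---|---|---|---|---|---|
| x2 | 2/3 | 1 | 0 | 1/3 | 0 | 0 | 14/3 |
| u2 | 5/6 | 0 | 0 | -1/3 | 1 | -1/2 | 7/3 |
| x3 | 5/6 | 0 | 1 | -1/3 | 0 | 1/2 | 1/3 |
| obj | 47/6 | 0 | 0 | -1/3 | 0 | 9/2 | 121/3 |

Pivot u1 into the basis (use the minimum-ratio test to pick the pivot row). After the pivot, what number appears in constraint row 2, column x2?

Ratio test on column u1 — row 1: (14/3)/(1/3) = 14; row 2: entry -1/3 ≤ 0; row 3: entry -1/3 ≤ 0. Minimum is 14 at row 1 (x2 leaves); pivot element 1/3.
Divide row 1 by 1/3; eliminate column u1 from the other rows.
Row 2 update in column x2: 0 − (-1/3)·3 = 1.

1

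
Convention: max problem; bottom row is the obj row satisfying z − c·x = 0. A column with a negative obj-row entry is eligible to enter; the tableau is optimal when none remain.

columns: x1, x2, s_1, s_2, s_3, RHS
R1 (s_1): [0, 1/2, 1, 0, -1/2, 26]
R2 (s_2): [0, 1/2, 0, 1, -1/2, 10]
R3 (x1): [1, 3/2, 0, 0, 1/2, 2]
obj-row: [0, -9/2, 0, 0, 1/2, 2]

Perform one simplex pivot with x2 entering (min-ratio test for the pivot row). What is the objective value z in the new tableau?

Ratio test on column x2 — row 1: 26/(1/2) = 52; row 2: 10/(1/2) = 20; row 3: 2/(3/2) = 4/3. Minimum is 4/3 at row 3 (x1 leaves); pivot element 3/2.
Pivot on row 3; the obj-row RHS becomes 2 − (-9/2)·(4/3) = 8.

8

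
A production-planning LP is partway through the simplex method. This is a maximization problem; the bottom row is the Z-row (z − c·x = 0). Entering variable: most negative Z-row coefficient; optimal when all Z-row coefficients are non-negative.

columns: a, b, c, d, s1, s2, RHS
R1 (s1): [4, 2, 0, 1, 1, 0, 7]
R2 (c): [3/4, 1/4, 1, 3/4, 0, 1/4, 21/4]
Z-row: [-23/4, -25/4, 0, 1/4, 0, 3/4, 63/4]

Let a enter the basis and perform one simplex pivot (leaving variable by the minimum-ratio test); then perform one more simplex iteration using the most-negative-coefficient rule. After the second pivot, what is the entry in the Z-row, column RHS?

301/8

Ratio test on column a — row 1: 7/4 = 7/4; row 2: (21/4)/(3/4) = 7. Minimum is 7/4 at row 1 (s1 leaves); pivot element 4.
Divide row 1 by 4; eliminate column a from the other rows.
Second iteration: most negative Z-row entry is -27/8 in column b, so b enters.
Ratio test on column b — row 1: (7/4)/(1/2) = 7/2; row 2: entry -1/8 ≤ 0. Minimum is 7/2 at row 1 (a leaves); pivot element 1/2.
Divide row 1 by 1/2; eliminate column b from the other rows.
After both pivots, the entry at the Z-row, column RHS is 301/8.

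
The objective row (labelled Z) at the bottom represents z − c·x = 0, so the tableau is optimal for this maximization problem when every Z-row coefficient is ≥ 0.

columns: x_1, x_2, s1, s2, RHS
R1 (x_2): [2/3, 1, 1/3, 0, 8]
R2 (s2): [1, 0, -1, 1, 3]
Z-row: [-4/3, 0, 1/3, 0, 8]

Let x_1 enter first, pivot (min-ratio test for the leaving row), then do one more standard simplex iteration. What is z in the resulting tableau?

18

Ratio test on column x_1 — row 1: 8/(2/3) = 12; row 2: 3/1 = 3. Minimum is 3 at row 2 (s2 leaves); pivot element 1.
Pivot on row 2; the Z-row RHS becomes 8 − (-4/3)·3 = 12.
Next entering variable (most negative Z-row entry -1): s1.
Ratio test on column s1 — row 1: 6/1 = 6; row 2: entry -1 ≤ 0. Minimum is 6 at row 1 (x_2 leaves); pivot element 1.
After the second pivot the Z-row RHS is 12 − (-1)·6 = 18.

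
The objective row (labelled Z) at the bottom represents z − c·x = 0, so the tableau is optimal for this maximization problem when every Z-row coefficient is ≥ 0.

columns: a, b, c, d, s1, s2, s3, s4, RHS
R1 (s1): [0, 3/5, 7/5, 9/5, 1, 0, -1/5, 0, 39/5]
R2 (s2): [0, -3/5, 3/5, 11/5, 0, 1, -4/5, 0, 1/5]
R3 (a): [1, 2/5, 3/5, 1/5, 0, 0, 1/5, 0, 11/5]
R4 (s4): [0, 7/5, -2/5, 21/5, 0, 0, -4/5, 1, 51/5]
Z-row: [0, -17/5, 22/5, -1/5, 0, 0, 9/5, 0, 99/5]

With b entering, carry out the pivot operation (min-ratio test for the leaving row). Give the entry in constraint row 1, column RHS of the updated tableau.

Ratio test on column b — row 1: (39/5)/(3/5) = 13; row 2: entry -3/5 ≤ 0; row 3: (11/5)/(2/5) = 11/2; row 4: (51/5)/(7/5) = 51/7. Minimum is 11/2 at row 3 (a leaves); pivot element 2/5.
Divide row 3 by 2/5; eliminate column b from the other rows.
Row 1 update in column RHS: 39/5 − (3/5)·(11/2) = 9/2.

9/2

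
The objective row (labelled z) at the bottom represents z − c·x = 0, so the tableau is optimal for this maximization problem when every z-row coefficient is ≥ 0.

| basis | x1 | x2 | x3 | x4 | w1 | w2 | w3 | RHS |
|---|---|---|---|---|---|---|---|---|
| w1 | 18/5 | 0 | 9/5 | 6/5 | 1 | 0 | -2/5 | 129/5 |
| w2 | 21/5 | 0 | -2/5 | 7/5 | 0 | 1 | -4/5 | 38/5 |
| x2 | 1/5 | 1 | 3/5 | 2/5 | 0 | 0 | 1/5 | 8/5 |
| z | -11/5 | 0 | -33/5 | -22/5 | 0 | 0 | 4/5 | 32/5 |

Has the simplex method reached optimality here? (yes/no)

The z-row has a negative entry -33/5 in column x3, so it is not optimal.

no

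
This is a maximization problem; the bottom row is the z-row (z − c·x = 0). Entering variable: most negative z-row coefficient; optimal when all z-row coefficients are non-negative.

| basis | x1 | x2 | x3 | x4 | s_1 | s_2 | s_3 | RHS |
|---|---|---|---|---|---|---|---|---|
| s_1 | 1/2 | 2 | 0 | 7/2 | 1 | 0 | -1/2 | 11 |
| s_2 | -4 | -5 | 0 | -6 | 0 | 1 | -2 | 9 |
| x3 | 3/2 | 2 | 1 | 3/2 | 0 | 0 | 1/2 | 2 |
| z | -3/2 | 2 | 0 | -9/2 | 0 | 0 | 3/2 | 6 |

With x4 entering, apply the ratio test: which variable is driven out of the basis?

Column x4 entries and ratios — s_1: 11/(7/2) = 22/7; s_2: -6 ≤ 0, skip; x3: 2/(3/2) = 4/3.
Smallest ratio is 4/3 in the row of x3, so x3 leaves.

x3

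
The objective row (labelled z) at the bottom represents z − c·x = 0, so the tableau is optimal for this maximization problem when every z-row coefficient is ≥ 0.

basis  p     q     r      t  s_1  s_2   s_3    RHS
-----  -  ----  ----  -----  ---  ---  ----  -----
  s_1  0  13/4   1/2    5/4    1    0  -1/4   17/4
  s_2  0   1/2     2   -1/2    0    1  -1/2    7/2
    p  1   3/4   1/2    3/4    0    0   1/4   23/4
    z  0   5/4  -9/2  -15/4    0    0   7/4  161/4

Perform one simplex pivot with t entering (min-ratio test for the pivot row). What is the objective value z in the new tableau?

Ratio test on column t — row 1: (17/4)/(5/4) = 17/5; row 2: entry -1/2 ≤ 0; row 3: (23/4)/(3/4) = 23/3. Minimum is 17/5 at row 1 (s_1 leaves); pivot element 5/4.
Pivot on row 1; the z-row RHS becomes 161/4 − (-15/4)·(17/5) = 53.

53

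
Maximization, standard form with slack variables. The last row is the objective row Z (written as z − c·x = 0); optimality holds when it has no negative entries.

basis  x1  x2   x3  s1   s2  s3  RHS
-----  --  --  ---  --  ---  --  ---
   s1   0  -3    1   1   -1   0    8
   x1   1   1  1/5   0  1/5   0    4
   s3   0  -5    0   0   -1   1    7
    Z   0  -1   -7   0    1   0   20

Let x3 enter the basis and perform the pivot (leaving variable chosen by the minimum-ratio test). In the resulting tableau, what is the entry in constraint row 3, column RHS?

7

Ratio test on column x3 — row 1: 8/1 = 8; row 2: 4/(1/5) = 20; row 3: entry 0 ≤ 0. Minimum is 8 at row 1 (s1 leaves); pivot element 1.
Divide row 1 by 1; eliminate column x3 from the other rows.
Row 3 update in column RHS: 7 − 0·8 = 7.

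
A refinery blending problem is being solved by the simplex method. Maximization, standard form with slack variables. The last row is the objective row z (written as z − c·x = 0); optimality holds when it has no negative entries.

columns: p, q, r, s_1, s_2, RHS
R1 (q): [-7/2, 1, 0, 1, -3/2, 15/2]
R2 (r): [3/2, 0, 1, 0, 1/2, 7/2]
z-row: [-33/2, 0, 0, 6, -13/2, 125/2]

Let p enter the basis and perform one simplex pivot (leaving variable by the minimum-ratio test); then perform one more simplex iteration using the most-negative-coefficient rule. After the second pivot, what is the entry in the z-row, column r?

13

Ratio test on column p — row 1: entry -7/2 ≤ 0; row 2: (7/2)/(3/2) = 7/3. Minimum is 7/3 at row 2 (r leaves); pivot element 3/2.
Divide row 2 by 3/2; eliminate column p from the other rows.
Second iteration: most negative z-row entry is -1 in column s_2, so s_2 enters.
Ratio test on column s_2 — row 1: entry -1/3 ≤ 0; row 2: (7/3)/(1/3) = 7. Minimum is 7 at row 2 (p leaves); pivot element 1/3.
Divide row 2 by 1/3; eliminate column s_2 from the other rows.
After both pivots, the entry at the z-row, column r is 13.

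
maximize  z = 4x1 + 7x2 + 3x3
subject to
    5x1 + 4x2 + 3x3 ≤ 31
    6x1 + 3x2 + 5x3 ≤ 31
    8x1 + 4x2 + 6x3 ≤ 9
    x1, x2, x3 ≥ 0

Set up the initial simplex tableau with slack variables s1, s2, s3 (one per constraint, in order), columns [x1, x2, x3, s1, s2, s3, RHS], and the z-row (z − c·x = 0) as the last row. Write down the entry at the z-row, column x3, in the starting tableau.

The z-row carries the negated objective coefficients: the x3 entry is -3.

-3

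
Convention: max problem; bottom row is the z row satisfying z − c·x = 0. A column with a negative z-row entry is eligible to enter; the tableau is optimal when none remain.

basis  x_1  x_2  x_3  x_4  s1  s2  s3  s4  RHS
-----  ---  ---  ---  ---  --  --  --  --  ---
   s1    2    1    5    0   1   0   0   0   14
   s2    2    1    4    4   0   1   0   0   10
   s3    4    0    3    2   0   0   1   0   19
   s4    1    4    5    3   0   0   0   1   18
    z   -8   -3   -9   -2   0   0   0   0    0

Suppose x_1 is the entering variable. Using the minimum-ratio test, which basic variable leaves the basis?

Column x_1 entries and ratios — s1: 14/2 = 7; s2: 10/2 = 5; s3: 19/4 = 19/4; s4: 18/1 = 18.
Smallest ratio is 19/4 in the row of s3, so s3 leaves.

s3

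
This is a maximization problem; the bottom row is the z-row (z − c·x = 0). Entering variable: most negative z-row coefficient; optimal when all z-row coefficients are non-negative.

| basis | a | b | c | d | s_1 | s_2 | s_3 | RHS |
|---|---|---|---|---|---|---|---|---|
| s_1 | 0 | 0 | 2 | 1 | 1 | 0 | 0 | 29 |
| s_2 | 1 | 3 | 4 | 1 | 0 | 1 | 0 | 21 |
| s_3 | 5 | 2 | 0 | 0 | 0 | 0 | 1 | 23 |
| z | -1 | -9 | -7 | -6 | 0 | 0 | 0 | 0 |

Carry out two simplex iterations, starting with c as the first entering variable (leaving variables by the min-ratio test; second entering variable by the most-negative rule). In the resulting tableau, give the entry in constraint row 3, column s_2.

Ratio test on column c — row 1: 29/2 = 29/2; row 2: 21/4 = 21/4; row 3: entry 0 ≤ 0. Minimum is 21/4 at row 2 (s_2 leaves); pivot element 4.
Divide row 2 by 4; eliminate column c from the other rows.
Second iteration: most negative z-row entry is -17/4 in column d, so d enters.
Ratio test on column d — row 1: (37/2)/(1/2) = 37; row 2: (21/4)/(1/4) = 21; row 3: entry 0 ≤ 0. Minimum is 21 at row 2 (c leaves); pivot element 1/4.
Divide row 2 by 1/4; eliminate column d from the other rows.
After both pivots, the entry at constraint row 3, column s_2 is 0.

0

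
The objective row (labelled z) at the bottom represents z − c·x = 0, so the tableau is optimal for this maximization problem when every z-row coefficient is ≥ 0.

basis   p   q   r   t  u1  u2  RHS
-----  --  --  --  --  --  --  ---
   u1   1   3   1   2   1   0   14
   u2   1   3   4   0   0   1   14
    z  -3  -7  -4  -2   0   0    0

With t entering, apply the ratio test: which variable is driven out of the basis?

Column t entries and ratios — u1: 14/2 = 7; u2: 0 ≤ 0, skip.
Smallest ratio is 7 in the row of u1, so u1 leaves.

u1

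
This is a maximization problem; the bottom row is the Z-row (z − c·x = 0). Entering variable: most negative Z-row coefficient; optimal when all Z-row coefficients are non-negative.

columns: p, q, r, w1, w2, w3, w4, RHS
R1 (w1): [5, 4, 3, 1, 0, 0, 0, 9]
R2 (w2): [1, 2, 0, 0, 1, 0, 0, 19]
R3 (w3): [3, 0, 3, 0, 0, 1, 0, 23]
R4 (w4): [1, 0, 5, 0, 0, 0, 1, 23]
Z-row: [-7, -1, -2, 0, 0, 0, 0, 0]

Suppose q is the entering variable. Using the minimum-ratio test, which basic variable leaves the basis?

Column q entries and ratios — w1: 9/4 = 9/4; w2: 19/2 = 19/2; w3: 0 ≤ 0, skip; w4: 0 ≤ 0, skip.
Smallest ratio is 9/4 in the row of w1, so w1 leaves.

w1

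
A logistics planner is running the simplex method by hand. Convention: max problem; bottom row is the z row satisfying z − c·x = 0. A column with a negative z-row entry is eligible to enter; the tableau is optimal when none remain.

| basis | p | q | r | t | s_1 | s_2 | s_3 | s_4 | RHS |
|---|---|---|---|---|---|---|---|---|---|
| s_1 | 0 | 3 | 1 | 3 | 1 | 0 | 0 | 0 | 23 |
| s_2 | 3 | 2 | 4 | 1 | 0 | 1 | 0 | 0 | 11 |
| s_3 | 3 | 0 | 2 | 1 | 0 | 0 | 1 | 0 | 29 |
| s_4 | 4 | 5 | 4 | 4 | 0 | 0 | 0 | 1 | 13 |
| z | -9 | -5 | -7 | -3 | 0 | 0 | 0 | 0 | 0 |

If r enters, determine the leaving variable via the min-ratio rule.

Column r entries and ratios — s_1: 23/1 = 23; s_2: 11/4 = 11/4; s_3: 29/2 = 29/2; s_4: 13/4 = 13/4.
Smallest ratio is 11/4 in the row of s_2, so s_2 leaves.

s_2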